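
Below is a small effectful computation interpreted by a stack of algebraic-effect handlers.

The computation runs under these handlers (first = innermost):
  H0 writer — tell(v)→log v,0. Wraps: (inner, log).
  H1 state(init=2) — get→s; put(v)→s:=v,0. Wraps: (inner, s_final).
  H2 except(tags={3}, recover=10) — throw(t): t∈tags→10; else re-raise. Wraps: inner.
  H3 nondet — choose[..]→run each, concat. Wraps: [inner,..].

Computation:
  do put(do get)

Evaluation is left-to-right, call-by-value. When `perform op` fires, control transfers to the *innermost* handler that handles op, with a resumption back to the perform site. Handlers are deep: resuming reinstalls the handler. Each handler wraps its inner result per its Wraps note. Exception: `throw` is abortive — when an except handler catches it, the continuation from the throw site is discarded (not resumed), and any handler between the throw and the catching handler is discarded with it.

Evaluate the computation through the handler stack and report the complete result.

Evaluation trace:
get @ H1 ⇒ 2
put(2) @ H1 ⇒ s:=2
H0 returns (0, ())
H1 returns ((0, ()), 2)
H2 returns ((0, ()), 2)
H3 returns [((0, ()), 2)]
= [((0, ()), 2)]

Answer: [((0, ()), 2)]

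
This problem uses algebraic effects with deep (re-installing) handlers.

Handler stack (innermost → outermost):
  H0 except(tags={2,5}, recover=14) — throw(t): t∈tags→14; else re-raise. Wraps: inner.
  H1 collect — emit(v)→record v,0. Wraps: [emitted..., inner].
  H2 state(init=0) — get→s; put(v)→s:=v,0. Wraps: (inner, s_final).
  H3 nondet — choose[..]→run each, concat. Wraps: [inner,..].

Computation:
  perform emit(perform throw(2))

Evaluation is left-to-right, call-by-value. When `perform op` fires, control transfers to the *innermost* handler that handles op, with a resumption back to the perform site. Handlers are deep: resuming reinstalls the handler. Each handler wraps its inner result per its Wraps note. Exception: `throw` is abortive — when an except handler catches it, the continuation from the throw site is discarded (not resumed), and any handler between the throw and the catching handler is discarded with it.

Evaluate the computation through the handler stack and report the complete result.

Answer: [([14], 0)]

Step-by-step:
throw(2) @ H0 caught ⇒ 14
H1 returns [14]
H2 returns ([14], 0)
H3 returns [([14], 0)]
= [([14], 0)]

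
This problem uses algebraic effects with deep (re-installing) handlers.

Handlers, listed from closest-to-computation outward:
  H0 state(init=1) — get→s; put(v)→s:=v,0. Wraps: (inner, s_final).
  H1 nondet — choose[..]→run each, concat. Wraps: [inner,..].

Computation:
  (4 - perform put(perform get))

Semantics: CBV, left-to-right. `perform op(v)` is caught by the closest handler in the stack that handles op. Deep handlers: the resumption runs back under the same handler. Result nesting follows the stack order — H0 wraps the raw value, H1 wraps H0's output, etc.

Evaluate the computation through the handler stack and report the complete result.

Evaluation trace:
get @ H0 ⇒ 1
put(1) @ H0 ⇒ s:=1
H0 returns (4, 1)
H1 returns [(4, 1)]
= [(4, 1)]

Answer: [(4, 1)]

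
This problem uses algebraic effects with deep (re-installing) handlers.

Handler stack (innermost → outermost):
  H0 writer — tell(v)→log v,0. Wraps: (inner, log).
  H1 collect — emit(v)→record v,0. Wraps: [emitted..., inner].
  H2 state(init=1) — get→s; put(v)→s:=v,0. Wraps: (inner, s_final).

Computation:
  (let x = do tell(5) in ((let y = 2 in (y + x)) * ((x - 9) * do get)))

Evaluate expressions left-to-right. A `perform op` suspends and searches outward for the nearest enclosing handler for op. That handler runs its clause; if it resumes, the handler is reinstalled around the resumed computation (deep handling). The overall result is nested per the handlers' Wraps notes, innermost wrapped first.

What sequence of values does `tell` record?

Answer: (5)

Working:
tell(5) @ H0 ⇒ log+=5
get @ H2 ⇒ 1
H0 returns (-18, (5))
H1 returns [(-18, (5))]
H2 returns ([(-18, (5))], 1)
= ([(-18, (5))], 1)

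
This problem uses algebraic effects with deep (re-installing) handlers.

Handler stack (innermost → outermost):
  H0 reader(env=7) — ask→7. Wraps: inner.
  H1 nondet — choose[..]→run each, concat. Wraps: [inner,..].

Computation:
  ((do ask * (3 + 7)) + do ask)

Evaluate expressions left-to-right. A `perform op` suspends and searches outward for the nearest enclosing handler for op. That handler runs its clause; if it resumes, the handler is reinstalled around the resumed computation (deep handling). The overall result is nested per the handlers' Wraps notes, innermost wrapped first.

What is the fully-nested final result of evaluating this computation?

Working:
ask @ H0 ⇒ 7
ask @ H0 ⇒ 7
H0 returns 77
H1 returns [77]
= [77]

Answer: [77]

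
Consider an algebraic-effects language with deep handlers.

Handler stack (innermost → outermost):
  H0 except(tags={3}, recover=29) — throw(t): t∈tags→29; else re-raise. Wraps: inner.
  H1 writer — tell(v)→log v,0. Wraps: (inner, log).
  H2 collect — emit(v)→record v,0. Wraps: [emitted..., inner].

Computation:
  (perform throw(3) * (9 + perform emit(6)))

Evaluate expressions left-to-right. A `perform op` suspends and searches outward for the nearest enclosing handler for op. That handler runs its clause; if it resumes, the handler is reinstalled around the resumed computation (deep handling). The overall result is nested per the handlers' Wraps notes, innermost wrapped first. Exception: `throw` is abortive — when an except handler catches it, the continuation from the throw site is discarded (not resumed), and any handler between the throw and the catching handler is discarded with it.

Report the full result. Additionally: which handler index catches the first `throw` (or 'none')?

Answer: [(29, ())] ; first throw caught by: H0

Evaluation trace:
throw(3) @ H0 caught ⇒ 29
H1 returns (29, ())
H2 returns [(29, ())]
= [(29, ())]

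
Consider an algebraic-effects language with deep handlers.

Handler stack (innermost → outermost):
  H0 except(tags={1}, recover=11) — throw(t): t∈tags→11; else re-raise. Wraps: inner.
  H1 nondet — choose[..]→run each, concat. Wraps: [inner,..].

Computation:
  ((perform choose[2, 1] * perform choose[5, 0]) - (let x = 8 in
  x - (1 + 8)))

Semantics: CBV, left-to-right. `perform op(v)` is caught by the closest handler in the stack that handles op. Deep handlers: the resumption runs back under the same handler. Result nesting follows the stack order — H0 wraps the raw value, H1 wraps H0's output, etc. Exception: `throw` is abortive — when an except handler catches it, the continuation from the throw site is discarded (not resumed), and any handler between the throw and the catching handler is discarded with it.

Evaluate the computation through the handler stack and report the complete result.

Step-by-step:
choose[2, 1] @ H1
  branch[0] choose=2:
    choose[5, 0] @ H1
      branch[0] choose=5:
        H0 returns 11
        H1 returns [11]
      branch[1] choose=0:
        H0 returns 1
        H1 returns [1]
  branch[1] choose=1:
    choose[5, 0] @ H1
      branch[0] choose=5:
        H0 returns 6
        H1 returns [6]
      branch[1] choose=0:
        H0 returns 1
        H1 returns [1]
= [11, 1, 6, 1]

Answer: [11, 1, 6, 1]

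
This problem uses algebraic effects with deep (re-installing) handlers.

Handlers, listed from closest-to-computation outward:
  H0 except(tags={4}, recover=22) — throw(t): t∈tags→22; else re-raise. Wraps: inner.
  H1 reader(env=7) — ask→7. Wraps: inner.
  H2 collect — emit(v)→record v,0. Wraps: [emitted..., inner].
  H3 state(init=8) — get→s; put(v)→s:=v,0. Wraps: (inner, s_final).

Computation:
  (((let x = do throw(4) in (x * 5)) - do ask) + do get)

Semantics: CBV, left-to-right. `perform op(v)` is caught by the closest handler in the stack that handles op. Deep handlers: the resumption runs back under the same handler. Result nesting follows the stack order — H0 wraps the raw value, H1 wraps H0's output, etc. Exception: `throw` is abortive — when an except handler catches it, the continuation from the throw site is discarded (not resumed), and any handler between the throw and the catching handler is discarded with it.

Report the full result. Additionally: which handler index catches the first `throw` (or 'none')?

Answer: ([22], 8) ; first throw caught by: H0

Evaluation trace:
throw(4) @ H0 caught ⇒ 22
H1 returns 22
H2 returns [22]
H3 returns ([22], 8)
= ([22], 8)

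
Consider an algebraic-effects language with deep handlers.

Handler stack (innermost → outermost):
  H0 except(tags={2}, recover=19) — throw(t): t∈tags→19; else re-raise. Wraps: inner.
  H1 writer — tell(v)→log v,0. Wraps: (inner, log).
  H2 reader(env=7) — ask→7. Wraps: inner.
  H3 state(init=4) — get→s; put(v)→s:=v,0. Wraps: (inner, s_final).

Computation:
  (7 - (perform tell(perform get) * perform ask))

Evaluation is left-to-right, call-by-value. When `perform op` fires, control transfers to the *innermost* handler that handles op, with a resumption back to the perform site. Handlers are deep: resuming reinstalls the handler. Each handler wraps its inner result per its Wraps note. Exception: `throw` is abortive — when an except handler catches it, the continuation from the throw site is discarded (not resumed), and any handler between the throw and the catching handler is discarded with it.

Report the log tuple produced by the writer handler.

Evaluation trace:
get @ H3 ⇒ 4
tell(4) @ H1 ⇒ log+=4
ask @ H2 ⇒ 7
H0 returns 7
H1 returns (7, (4))
H2 returns (7, (4))
H3 returns ((7, (4)), 4)
= ((7, (4)), 4)

Answer: (4)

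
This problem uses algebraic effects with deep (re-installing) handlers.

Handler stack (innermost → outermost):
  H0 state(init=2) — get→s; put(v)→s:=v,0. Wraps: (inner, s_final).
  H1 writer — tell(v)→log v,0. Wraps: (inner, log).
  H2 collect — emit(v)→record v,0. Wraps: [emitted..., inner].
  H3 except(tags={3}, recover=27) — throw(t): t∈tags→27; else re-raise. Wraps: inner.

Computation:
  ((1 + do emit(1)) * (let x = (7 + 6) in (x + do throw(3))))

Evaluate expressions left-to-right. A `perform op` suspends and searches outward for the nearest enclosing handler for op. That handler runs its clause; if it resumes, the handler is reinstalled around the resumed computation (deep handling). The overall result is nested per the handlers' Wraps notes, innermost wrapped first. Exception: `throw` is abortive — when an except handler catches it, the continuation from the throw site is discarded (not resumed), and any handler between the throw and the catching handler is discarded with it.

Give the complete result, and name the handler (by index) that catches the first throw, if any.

Working:
emit(1) @ H2 ⇒ out+=1
throw(3) @ H3 caught ⇒ 27
= 27

Answer: 27 ; first throw caught by: H3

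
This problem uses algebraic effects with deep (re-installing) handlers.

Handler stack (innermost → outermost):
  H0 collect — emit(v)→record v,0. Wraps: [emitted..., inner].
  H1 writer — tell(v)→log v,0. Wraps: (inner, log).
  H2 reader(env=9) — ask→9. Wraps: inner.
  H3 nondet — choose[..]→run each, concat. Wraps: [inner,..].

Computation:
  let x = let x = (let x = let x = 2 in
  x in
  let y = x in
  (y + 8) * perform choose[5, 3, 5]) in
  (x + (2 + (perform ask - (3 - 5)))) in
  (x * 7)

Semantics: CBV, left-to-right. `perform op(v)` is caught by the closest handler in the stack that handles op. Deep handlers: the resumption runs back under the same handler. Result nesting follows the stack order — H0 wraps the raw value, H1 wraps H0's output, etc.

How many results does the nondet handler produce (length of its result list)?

Answer: 3

Step-by-step:
choose[5, 3, 5] @ H3
  branch[0] choose=5:
    ask @ H2 ⇒ 9
    H0 returns [441]
    H1 returns ([441], ())
    H2 returns ([441], ())
    H3 returns [([441], ())]
  branch[1] choose=3:
    ask @ H2 ⇒ 9
    H0 returns [301]
    H1 returns ([301], ())
    H2 returns ([301], ())
    H3 returns [([301], ())]
  branch[2] choose=5:
    ask @ H2 ⇒ 9
    H0 returns [441]
    H1 returns ([441], ())
    H2 returns ([441], ())
    H3 returns [([441], ())]
= [([441], ()), ([301], ()), ([441], ())]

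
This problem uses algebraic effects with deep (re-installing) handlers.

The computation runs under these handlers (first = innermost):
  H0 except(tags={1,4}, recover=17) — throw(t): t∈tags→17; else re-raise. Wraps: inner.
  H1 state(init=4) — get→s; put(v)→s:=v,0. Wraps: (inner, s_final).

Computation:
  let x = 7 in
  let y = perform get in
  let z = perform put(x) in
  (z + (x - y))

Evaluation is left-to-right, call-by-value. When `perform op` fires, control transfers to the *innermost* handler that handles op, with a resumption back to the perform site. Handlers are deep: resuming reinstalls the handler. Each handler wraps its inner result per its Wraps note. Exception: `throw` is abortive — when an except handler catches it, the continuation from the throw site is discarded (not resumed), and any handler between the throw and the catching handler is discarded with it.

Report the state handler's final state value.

Answer: 7

Working:
get @ H1 ⇒ 4
put(7) @ H1 ⇒ s:=7
H0 returns 3
H1 returns (3, 7)
= (3, 7)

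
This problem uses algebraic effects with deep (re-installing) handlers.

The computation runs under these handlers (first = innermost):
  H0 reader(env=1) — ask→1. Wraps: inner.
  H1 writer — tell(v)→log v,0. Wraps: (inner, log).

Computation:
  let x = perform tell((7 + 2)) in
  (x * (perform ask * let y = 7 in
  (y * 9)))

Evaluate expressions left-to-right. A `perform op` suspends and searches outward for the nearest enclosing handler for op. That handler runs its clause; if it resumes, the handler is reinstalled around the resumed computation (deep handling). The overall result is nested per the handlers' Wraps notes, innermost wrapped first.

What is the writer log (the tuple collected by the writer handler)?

Answer: (9)

Evaluation trace:
tell(9) @ H1 ⇒ log+=9
ask @ H0 ⇒ 1
H0 returns 0
H1 returns (0, (9))
= (0, (9))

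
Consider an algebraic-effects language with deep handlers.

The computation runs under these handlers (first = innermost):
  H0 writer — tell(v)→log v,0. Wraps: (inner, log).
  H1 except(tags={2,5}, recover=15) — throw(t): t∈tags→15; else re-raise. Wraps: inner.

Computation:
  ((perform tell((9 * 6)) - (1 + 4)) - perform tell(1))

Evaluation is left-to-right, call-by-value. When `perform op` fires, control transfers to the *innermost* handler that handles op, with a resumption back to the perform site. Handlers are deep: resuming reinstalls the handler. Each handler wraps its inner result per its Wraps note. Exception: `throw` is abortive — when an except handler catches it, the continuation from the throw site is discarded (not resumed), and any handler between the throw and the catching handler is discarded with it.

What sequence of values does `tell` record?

Answer: (54, 1)

Working:
tell(54) @ H0 ⇒ log+=54
tell(1) @ H0 ⇒ log+=1
H0 returns (-5, (54, 1))
H1 returns (-5, (54, 1))
= (-5, (54, 1))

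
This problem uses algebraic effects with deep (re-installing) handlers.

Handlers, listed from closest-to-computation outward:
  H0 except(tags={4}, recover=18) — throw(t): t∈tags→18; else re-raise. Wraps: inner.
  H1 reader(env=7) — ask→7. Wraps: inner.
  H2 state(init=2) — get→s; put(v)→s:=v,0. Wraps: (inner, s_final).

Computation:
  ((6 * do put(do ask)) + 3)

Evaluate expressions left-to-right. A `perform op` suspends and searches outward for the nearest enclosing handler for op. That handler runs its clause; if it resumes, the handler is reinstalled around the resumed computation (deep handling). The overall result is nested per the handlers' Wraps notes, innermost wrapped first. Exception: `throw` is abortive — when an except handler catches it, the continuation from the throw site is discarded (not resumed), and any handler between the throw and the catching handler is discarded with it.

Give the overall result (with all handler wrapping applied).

Answer: (3, 7)

Evaluation trace:
ask @ H1 ⇒ 7
put(7) @ H2 ⇒ s:=7
H0 returns 3
H1 returns 3
H2 returns (3, 7)
= (3, 7)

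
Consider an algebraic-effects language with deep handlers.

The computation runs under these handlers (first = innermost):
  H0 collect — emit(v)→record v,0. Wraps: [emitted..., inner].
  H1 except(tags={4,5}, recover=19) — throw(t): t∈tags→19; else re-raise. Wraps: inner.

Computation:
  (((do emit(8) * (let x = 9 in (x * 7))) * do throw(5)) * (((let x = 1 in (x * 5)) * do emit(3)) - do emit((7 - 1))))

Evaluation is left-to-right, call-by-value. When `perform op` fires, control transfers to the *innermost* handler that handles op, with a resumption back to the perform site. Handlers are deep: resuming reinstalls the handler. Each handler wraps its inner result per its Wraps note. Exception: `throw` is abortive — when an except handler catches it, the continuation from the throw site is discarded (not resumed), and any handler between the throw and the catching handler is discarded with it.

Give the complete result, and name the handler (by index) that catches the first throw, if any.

Working:
emit(8) @ H0 ⇒ out+=8
throw(5) @ H1 caught ⇒ 19
= 19

Answer: 19 ; first throw caught by: H1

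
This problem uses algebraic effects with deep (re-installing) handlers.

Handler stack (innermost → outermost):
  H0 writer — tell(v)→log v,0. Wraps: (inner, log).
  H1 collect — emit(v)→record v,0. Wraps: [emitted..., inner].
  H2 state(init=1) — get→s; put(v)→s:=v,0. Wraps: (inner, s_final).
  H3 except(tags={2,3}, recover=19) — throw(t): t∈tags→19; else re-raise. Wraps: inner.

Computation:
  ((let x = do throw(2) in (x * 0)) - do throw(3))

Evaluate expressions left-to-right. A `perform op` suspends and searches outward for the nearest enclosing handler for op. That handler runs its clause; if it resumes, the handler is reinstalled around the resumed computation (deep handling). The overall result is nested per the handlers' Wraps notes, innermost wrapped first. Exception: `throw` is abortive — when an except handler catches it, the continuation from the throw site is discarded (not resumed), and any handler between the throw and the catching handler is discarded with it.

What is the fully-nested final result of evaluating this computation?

Step-by-step:
throw(2) @ H3 caught ⇒ 19
= 19

Answer: 19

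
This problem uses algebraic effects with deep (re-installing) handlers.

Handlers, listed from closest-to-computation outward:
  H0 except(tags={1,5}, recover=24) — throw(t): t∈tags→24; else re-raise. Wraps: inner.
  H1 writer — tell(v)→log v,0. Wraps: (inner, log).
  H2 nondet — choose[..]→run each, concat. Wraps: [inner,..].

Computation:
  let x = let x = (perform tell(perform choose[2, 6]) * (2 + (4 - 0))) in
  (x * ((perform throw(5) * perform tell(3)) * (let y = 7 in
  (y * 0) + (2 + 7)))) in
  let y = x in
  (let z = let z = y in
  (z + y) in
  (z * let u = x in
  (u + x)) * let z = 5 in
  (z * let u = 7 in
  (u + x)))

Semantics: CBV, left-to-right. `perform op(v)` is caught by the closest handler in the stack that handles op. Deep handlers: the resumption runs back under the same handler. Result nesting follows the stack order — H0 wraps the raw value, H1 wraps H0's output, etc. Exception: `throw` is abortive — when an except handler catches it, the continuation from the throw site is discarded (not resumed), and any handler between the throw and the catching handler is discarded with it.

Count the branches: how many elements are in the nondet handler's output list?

Answer: 2

Working:
choose[2, 6] @ H2
  branch[0] choose=2:
    tell(2) @ H1 ⇒ log+=2
    throw(5) @ H0 caught ⇒ 24
    H1 returns (24, (2))
    H2 returns [(24, (2))]
  branch[1] choose=6:
    tell(6) @ H1 ⇒ log+=6
    throw(5) @ H0 caught ⇒ 24
    H1 returns (24, (6))
    H2 returns [(24, (6))]
= [(24, (2)), (24, (6))]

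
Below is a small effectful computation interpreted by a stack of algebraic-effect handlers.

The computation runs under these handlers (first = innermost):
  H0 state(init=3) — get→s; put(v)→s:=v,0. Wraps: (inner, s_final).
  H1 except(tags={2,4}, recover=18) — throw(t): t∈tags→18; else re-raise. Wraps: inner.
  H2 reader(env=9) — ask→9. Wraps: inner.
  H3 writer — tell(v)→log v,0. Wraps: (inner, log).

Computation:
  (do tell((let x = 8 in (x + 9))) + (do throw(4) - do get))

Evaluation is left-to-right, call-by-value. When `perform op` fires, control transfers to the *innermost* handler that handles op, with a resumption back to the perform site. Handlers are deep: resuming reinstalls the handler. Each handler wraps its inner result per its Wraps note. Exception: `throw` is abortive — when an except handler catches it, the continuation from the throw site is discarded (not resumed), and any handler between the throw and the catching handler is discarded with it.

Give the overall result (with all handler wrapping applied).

Working:
tell(17) @ H3 ⇒ log+=17
throw(4) @ H1 caught ⇒ 18
H2 returns 18
H3 returns (18, (17))
= (18, (17))

Answer: (18, (17))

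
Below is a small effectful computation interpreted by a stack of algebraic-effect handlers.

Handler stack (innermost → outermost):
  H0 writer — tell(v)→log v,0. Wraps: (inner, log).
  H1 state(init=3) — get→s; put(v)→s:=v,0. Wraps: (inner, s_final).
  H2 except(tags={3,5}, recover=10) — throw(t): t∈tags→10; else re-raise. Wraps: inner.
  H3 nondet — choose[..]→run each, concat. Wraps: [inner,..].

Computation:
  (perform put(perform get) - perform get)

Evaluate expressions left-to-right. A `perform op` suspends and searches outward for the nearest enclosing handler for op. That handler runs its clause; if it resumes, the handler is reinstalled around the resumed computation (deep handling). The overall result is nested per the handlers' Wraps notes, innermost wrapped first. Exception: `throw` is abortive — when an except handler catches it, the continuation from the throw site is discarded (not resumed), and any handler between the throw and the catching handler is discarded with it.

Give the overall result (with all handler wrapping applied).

Working:
get @ H1 ⇒ 3
put(3) @ H1 ⇒ s:=3
get @ H1 ⇒ 3
H0 returns (-3, ())
H1 returns ((-3, ()), 3)
H2 returns ((-3, ()), 3)
H3 returns [((-3, ()), 3)]
= [((-3, ()), 3)]

Answer: [((-3, ()), 3)]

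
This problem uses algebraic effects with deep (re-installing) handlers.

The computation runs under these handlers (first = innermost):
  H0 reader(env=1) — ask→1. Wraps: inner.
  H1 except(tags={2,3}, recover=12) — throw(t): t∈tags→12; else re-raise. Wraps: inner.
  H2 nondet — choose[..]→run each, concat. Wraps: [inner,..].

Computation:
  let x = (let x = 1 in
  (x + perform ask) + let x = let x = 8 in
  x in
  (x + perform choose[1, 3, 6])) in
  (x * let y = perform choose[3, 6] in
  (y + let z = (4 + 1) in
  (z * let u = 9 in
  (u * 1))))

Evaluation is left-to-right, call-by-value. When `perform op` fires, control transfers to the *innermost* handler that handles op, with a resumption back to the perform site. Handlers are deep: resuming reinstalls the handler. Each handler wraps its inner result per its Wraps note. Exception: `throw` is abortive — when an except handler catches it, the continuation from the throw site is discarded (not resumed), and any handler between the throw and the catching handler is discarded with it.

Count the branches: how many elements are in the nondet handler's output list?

Step-by-step:
ask @ H0 ⇒ 1
choose[1, 3, 6] @ H2
  branch[0] choose=1:
    choose[3, 6] @ H2
      branch[0] choose=3:
        H0 returns 528
        H1 returns 528
        H2 returns [528]
      branch[1] choose=6:
        H0 returns 561
        H1 returns 561
        H2 returns [561]
  branch[1] choose=3:
    choose[3, 6] @ H2
      branch[0] choose=3:
        H0 returns 624
        H1 returns 624
        H2 returns [624]
      branch[1] choose=6:
        H0 returns 663
        H1 returns 663
        H2 returns [663]
  branch[2] choose=6:
    choose[3, 6] @ H2
      branch[0] choose=3:
        H0 returns 768
        H1 returns 768
        H2 returns [768]
      branch[1] choose=6:
        H0 returns 816
        H1 returns 816
        H2 returns [816]
= [528, 561, 624, 663, 768, 816]

Answer: 6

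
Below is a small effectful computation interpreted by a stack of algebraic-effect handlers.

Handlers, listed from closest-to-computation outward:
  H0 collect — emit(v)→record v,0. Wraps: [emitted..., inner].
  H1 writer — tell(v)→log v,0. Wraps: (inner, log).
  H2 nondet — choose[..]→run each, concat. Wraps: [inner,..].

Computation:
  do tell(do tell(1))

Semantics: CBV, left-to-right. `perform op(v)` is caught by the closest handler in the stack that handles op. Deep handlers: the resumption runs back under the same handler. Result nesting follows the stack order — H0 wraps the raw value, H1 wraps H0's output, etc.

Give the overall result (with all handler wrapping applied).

Answer: [([0], (1, 0))]

Evaluation trace:
tell(1) @ H1 ⇒ log+=1
tell(0) @ H1 ⇒ log+=0
H0 returns [0]
H1 returns ([0], (1, 0))
H2 returns [([0], (1, 0))]
= [([0], (1, 0))]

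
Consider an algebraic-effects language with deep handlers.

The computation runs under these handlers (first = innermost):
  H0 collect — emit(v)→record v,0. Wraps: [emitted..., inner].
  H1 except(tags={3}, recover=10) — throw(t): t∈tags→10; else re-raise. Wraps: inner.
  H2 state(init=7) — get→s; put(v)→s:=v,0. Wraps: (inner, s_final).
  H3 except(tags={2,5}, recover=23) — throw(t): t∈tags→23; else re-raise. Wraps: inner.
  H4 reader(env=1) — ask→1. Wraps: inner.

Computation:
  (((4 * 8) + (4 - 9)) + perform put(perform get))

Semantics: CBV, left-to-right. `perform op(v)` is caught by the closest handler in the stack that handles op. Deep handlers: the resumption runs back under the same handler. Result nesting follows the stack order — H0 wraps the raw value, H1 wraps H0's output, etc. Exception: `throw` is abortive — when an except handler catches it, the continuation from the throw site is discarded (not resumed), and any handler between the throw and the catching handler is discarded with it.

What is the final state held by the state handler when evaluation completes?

Answer: 7

Evaluation trace:
get @ H2 ⇒ 7
put(7) @ H2 ⇒ s:=7
H0 returns [27]
H1 returns [27]
H2 returns ([27], 7)
H3 returns ([27], 7)
H4 returns ([27], 7)
= ([27], 7)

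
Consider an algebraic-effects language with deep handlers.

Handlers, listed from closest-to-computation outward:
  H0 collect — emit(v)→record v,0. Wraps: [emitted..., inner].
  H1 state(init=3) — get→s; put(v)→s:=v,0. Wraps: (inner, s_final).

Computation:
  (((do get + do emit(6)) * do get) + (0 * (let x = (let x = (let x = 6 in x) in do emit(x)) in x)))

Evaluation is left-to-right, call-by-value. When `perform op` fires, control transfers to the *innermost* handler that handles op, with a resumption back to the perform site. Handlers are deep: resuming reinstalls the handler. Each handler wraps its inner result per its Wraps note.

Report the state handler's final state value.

Answer: 3

Working:
get @ H1 ⇒ 3
emit(6) @ H0 ⇒ out+=6
get @ H1 ⇒ 3
emit(6) @ H0 ⇒ out+=6
H0 returns [6, 6, 9]
H1 returns ([6, 6, 9], 3)
= ([6, 6, 9], 3)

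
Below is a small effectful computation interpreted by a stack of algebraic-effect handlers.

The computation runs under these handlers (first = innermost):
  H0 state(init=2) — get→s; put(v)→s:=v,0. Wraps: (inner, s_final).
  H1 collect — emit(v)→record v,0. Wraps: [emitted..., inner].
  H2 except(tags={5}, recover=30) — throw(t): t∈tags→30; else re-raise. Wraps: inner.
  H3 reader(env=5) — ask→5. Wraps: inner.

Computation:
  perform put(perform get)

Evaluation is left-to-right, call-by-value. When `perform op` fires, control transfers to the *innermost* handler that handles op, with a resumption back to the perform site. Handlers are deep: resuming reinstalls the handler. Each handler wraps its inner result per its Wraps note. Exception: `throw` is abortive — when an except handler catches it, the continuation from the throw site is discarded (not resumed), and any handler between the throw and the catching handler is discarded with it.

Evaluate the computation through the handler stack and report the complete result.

Answer: [(0, 2)]

Evaluation trace:
get @ H0 ⇒ 2
put(2) @ H0 ⇒ s:=2
H0 returns (0, 2)
H1 returns [(0, 2)]
H2 returns [(0, 2)]
H3 returns [(0, 2)]
= [(0, 2)]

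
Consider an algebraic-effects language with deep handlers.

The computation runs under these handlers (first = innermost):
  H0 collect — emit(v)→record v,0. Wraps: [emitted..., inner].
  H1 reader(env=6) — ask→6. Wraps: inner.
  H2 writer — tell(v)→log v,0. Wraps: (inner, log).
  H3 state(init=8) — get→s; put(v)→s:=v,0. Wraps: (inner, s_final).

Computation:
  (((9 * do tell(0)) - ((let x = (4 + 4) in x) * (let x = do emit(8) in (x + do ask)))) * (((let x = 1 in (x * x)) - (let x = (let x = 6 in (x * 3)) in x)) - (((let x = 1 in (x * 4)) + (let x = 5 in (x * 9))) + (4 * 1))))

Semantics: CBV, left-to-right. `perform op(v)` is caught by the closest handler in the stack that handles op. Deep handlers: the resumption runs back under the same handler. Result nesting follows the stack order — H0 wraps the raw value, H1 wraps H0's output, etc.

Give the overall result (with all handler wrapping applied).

Answer: (([8, 3360], (0)), 8)

Working:
tell(0) @ H2 ⇒ log+=0
emit(8) @ H0 ⇒ out+=8
ask @ H1 ⇒ 6
H0 returns [8, 3360]
H1 returns [8, 3360]
H2 returns ([8, 3360], (0))
H3 returns (([8, 3360], (0)), 8)
= (([8, 3360], (0)), 8)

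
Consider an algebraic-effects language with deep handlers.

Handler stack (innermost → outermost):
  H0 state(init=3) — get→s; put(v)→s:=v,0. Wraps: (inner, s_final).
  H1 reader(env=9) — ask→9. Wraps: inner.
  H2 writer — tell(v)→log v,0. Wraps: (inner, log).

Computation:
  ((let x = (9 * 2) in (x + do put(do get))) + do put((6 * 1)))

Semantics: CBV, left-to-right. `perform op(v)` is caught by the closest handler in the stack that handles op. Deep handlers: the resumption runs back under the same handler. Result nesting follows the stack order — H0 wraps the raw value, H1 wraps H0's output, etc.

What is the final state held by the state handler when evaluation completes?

Working:
get @ H0 ⇒ 3
put(3) @ H0 ⇒ s:=3
put(6) @ H0 ⇒ s:=6
H0 returns (18, 6)
H1 returns (18, 6)
H2 returns ((18, 6), ())
= ((18, 6), ())

Answer: 6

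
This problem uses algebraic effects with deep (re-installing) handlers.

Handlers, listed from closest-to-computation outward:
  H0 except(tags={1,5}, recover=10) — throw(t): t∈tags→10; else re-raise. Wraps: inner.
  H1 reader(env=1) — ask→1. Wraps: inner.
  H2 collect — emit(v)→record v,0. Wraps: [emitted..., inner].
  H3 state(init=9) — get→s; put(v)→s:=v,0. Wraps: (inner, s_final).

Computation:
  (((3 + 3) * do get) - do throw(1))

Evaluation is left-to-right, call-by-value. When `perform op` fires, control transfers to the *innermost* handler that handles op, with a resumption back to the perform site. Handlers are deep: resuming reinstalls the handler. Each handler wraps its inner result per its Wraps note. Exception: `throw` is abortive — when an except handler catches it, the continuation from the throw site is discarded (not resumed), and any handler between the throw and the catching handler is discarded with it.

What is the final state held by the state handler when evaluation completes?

Step-by-step:
get @ H3 ⇒ 9
throw(1) @ H0 caught ⇒ 10
H1 returns 10
H2 returns [10]
H3 returns ([10], 9)
= ([10], 9)

Answer: 9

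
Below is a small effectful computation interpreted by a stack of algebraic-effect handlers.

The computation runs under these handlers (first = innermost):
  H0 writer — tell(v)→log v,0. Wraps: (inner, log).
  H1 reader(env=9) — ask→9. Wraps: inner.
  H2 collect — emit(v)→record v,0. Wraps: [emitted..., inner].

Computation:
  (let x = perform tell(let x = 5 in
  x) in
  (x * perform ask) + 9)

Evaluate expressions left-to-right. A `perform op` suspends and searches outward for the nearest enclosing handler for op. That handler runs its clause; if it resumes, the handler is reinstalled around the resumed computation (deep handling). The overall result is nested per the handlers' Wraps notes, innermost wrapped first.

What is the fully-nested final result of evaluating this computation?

Answer: [(9, (5))]

Step-by-step:
tell(5) @ H0 ⇒ log+=5
ask @ H1 ⇒ 9
H0 returns (9, (5))
H1 returns (9, (5))
H2 returns [(9, (5))]
= [(9, (5))]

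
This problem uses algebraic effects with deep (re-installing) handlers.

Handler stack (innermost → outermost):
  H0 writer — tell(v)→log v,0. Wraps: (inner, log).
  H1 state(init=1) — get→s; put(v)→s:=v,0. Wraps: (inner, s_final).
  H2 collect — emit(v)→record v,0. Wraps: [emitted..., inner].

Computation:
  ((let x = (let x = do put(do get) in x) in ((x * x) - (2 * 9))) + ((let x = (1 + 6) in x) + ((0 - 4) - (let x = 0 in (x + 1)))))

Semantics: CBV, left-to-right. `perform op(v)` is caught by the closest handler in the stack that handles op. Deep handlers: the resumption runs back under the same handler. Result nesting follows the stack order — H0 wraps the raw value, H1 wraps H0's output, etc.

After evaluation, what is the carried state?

Working:
get @ H1 ⇒ 1
put(1) @ H1 ⇒ s:=1
H0 returns (-16, ())
H1 returns ((-16, ()), 1)
H2 returns [((-16, ()), 1)]
= [((-16, ()), 1)]

Answer: 1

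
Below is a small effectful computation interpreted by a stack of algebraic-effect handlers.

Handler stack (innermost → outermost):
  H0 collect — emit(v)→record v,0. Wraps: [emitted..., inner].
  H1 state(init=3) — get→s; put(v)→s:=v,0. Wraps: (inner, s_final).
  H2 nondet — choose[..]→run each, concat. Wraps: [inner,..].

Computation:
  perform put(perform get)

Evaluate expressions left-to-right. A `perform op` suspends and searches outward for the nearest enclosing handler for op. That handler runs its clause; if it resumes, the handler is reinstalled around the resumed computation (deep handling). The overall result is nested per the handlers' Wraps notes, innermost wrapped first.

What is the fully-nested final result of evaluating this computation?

Working:
get @ H1 ⇒ 3
put(3) @ H1 ⇒ s:=3
H0 returns [0]
H1 returns ([0], 3)
H2 returns [([0], 3)]
= [([0], 3)]

Answer: [([0], 3)]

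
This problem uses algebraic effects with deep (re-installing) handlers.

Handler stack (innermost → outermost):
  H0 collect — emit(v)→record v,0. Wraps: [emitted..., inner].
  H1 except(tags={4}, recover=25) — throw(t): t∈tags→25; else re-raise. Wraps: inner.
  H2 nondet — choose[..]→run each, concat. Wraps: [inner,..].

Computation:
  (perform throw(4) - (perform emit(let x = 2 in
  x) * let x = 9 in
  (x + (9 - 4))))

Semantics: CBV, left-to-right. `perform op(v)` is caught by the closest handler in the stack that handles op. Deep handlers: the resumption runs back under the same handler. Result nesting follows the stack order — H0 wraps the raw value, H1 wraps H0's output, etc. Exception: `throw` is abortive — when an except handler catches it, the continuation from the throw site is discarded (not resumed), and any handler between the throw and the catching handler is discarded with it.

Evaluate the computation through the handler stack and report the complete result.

Step-by-step:
throw(4) @ H1 caught ⇒ 25
H2 returns [25]
= [25]

Answer: [25]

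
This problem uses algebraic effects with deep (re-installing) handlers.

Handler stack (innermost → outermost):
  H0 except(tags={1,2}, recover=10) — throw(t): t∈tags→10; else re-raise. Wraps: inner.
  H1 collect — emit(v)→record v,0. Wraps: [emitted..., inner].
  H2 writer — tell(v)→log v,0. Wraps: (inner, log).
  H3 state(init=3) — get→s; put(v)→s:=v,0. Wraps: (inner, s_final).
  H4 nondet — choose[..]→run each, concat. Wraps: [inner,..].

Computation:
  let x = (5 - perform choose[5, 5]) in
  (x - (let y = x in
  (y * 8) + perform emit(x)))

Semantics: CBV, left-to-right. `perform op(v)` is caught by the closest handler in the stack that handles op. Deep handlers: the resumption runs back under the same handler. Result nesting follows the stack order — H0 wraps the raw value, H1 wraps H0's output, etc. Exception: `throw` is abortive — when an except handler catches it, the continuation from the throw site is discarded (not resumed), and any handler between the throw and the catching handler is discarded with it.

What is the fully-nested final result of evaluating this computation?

Evaluation trace:
choose[5, 5] @ H4
  branch[0] choose=5:
    emit(0) @ H1 ⇒ out+=0
    H0 returns 0
    H1 returns [0, 0]
    H2 returns ([0, 0], ())
    H3 returns (([0, 0], ()), 3)
    H4 returns [(([0, 0], ()), 3)]
  branch[1] choose=5:
    emit(0) @ H1 ⇒ out+=0
    H0 returns 0
    H1 returns [0, 0]
    H2 returns ([0, 0], ())
    H3 returns (([0, 0], ()), 3)
    H4 returns [(([0, 0], ()), 3)]
= [(([0, 0], ()), 3), (([0, 0], ()), 3)]

Answer: [(([0, 0], ()), 3), (([0, 0], ()), 3)]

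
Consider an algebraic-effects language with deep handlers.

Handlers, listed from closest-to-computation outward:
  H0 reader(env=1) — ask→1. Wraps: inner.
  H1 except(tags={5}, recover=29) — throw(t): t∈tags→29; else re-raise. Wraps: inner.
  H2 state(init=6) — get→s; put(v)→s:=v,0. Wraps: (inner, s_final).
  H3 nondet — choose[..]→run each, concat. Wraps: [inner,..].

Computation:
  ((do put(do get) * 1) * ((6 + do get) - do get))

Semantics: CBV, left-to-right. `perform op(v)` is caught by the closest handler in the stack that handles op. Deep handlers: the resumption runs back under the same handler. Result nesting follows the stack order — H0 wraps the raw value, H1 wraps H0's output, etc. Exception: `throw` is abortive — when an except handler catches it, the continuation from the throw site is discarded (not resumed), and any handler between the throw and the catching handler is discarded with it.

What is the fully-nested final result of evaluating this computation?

Step-by-step:
get @ H2 ⇒ 6
put(6) @ H2 ⇒ s:=6
get @ H2 ⇒ 6
get @ H2 ⇒ 6
H0 returns 0
H1 returns 0
H2 returns (0, 6)
H3 returns [(0, 6)]
= [(0, 6)]

Answer: [(0, 6)]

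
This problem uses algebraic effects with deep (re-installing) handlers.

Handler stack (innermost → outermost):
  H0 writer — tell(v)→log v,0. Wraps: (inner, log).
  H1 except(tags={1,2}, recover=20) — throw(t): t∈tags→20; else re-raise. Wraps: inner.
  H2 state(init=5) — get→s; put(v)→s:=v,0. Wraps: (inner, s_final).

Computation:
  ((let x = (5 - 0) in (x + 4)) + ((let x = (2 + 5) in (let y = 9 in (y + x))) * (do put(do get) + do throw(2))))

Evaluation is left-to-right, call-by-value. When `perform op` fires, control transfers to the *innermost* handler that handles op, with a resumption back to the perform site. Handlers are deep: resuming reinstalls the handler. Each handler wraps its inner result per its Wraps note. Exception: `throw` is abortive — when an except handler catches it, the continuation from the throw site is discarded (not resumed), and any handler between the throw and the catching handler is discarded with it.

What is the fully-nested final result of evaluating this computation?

Answer: (20, 5)

Working:
get @ H2 ⇒ 5
put(5) @ H2 ⇒ s:=5
throw(2) @ H1 caught ⇒ 20
H2 returns (20, 5)
= (20, 5)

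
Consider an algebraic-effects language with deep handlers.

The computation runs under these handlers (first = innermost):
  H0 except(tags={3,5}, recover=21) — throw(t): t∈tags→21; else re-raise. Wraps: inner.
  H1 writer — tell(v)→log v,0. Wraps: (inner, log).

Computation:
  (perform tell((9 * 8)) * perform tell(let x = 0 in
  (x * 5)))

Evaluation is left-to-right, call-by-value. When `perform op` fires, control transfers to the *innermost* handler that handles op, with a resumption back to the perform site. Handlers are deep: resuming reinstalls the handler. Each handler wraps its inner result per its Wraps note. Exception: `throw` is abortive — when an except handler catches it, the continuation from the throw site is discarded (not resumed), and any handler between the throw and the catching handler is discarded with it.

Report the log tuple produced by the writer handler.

Step-by-step:
tell(72) @ H1 ⇒ log+=72
tell(0) @ H1 ⇒ log+=0
H0 returns 0
H1 returns (0, (72, 0))
= (0, (72, 0))

Answer: (72, 0)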